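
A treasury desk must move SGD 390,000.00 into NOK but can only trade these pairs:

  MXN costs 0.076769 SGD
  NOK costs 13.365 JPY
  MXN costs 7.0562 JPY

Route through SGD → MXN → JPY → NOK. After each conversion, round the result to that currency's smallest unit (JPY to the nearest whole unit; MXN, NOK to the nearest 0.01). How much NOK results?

SGD 390,000.00 ÷ 0.076769 = MXN 5,080,175.59
MXN 5,080,175.59 × 7.0562 = JPY 35,846,735
JPY 35,846,735 ÷ 13.365 = NOK 2,682,135.05

NOK 2,682,135.05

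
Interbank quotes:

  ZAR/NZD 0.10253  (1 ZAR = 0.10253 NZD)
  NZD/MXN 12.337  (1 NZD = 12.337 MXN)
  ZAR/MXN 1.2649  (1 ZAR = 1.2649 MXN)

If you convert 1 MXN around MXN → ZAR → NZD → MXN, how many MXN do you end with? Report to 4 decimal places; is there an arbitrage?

1.0000 (no arbitrage)

Around MXN → ZAR → NZD → MXN: 1 ÷ 1.2649 × 0.10253 × 12.337 = 1.000010
Product ≈ 1 (deviation 0.001%, within rounding noise).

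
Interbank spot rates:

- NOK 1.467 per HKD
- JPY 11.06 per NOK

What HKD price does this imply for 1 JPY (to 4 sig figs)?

1 JPY ÷ 11.06 = 0.0904159 NOK
0.0904159 NOK ÷ 1.467 = 0.0616332 HKD

JPY/HKD = 0.06163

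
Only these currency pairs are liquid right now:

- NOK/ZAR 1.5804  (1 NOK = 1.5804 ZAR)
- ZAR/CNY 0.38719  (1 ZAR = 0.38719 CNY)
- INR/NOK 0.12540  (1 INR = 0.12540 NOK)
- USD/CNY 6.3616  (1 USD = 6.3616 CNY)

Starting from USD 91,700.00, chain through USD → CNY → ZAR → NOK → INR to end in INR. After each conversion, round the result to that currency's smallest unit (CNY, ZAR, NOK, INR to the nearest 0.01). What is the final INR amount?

INR 7,602,335.01

USD 91,700.00 × 6.3616 = CNY 583,358.72
CNY 583,358.72 ÷ 0.38719 = ZAR 1,506,647.18
ZAR 1,506,647.18 ÷ 1.5804 = NOK 953,332.81
NOK 953,332.81 ÷ 0.12540 = INR 7,602,335.01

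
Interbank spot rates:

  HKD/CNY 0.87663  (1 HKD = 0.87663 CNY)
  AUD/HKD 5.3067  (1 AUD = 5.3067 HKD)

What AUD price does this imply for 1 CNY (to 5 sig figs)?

CNY/AUD = 0.21496

1 CNY ÷ 0.87663 = 1.14073 HKD
1.14073 HKD ÷ 5.3067 = 0.214961 AUD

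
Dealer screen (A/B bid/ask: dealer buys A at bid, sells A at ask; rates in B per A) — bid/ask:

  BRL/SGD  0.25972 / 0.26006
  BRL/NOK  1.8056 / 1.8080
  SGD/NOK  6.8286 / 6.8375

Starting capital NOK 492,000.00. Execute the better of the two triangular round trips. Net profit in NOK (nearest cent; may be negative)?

Net profit: NOK 7,592.32

Best loop NOK → SGD → BRL → NOK:
NOK 492,000.00 ÷ 6.8375 (buy SGD at ask) = SGD 71,956.12
SGD 71,956.12 ÷ 0.26006 (buy BRL at ask) = BRL 276,690.47
BRL 276,690.47 × 1.8056 (sell BRL at bid) = NOK 499,592.32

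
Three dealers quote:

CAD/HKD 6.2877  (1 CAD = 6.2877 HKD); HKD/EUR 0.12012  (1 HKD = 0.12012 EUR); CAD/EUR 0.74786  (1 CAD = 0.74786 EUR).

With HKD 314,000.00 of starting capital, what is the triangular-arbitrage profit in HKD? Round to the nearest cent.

Profitable loop is HKD → EUR → CAD → HKD:
HKD 314,000.00 × 0.12012 = EUR 37,717.68
EUR 37,717.68 ÷ 0.74786 = CAD 50,434.15
CAD 50,434.15 × 6.2877 = HKD 317,114.78
Profit = HKD 317,114.78 − HKD 314,000.00

Profit: HKD 3,114.78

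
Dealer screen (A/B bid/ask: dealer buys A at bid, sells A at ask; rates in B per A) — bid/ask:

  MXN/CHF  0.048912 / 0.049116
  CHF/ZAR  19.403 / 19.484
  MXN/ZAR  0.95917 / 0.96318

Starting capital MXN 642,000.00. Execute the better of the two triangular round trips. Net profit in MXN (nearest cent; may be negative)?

Net profit: MXN 1,471.78

Best loop MXN → ZAR → CHF → MXN:
MXN 642,000.00 × 0.95917 (sell MXN at bid) = ZAR 615,787.14
ZAR 615,787.14 ÷ 19.484 (buy CHF at ask) = CHF 31,604.76
CHF 31,604.76 ÷ 0.049116 (buy MXN at ask) = MXN 643,471.78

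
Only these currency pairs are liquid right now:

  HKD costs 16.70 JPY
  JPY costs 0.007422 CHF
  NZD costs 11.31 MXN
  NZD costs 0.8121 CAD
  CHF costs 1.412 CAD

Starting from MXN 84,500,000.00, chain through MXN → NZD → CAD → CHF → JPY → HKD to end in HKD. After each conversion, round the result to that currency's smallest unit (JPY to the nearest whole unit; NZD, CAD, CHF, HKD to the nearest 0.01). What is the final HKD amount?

MXN 84,500,000.00 ÷ 11.31 = NZD 7,471,264.37
NZD 7,471,264.37 × 0.8121 = CAD 6,067,413.79
CAD 6,067,413.79 ÷ 1.412 = CHF 4,297,035.26
CHF 4,297,035.26 ÷ 0.007422 = JPY 578,959,210
JPY 578,959,210 ÷ 16.70 = HKD 34,668,216.17

HKD 34,668,216.17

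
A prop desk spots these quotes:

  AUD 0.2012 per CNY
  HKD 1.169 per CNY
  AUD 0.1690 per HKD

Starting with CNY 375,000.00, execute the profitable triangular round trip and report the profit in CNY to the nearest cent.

Profitable loop is CNY → AUD → HKD → CNY:
CNY 375,000.00 × 0.2012 = AUD 75,450.00
AUD 75,450.00 ÷ 0.1690 = HKD 446,449.70
HKD 446,449.70 ÷ 1.169 = CNY 381,907.36
Profit = CNY 381,907.36 − CNY 375,000.00

Profit: CNY 6,907.36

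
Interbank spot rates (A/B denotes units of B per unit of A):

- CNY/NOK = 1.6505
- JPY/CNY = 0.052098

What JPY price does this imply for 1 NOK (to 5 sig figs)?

NOK/JPY = 11.630

1 NOK ÷ 1.6505 = 0.605877 CNY
0.605877 CNY ÷ 0.052098 = 11.6296 JPY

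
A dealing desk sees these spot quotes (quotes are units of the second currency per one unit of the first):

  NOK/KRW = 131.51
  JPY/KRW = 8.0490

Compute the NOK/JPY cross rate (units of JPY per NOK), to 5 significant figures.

1 NOK × 131.51 = 131.51 KRW
131.51 KRW ÷ 8.0490 = 16.3387 JPY

NOK/JPY = 16.339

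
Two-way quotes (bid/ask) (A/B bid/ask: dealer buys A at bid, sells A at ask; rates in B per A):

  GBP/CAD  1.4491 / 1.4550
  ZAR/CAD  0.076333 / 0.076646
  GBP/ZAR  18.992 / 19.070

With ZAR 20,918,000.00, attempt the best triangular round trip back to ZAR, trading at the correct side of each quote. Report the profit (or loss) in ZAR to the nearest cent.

Best loop ZAR → CAD → GBP → ZAR:
ZAR 20,918,000.00 × 0.076333 (sell ZAR at bid) = CAD 1,596,733.69
CAD 1,596,733.69 ÷ 1.4550 (buy GBP at ask) = GBP 1,097,411.47
GBP 1,097,411.47 × 18.992 (sell GBP at bid) = ZAR 20,842,038.71

Net result: ZAR -75,961.29 (no profitable arbitrage after spreads)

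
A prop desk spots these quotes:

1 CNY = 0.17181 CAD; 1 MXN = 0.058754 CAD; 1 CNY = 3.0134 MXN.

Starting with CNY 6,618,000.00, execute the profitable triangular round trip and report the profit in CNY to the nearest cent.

Profit: CNY 201,814.28

Profitable loop is CNY → MXN → CAD → CNY:
CNY 6,618,000.00 × 3.0134 = MXN 19,942,681.20
MXN 19,942,681.20 × 0.058754 = CAD 1,171,712.29
CAD 1,171,712.29 ÷ 0.17181 = CNY 6,819,814.28
Profit = CNY 6,819,814.28 − CNY 6,618,000.00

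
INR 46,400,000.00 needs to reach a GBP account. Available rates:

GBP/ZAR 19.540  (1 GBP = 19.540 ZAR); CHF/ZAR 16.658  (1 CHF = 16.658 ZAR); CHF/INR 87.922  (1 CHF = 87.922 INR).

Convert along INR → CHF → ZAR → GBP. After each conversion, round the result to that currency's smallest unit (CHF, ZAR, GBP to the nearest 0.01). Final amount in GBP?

INR 46,400,000.00 ÷ 87.922 = CHF 527,740.50
CHF 527,740.50 × 16.658 = ZAR 8,791,101.25
ZAR 8,791,101.25 ÷ 19.540 = GBP 449,902.83

GBP 449,902.83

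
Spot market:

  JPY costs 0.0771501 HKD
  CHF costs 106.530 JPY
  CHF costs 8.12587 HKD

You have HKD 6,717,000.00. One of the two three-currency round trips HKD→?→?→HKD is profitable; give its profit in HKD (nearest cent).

Profit: HKD 76,817.85

Profitable loop is HKD → CHF → JPY → HKD:
HKD 6,717,000.00 ÷ 8.12587 = CHF 826,619.18
CHF 826,619.18 × 106.530 = JPY 88,059,741
JPY 88,059,741 × 0.0771501 = HKD 6,793,817.85
Profit = HKD 6,793,817.85 − HKD 6,717,000.00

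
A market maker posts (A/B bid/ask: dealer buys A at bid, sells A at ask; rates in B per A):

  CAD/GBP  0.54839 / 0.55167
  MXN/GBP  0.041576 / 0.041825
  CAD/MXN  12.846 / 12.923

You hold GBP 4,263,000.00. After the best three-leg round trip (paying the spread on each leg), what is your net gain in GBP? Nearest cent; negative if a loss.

Best loop GBP → MXN → CAD → GBP:
GBP 4,263,000.00 ÷ 0.041825 (buy MXN at ask) = MXN 101,924,686.19
MXN 101,924,686.19 ÷ 12.923 (buy CAD at ask) = CAD 7,887,076.24
CAD 7,887,076.24 × 0.54839 (sell CAD at bid) = GBP 4,325,193.74

Net profit: GBP 62,193.74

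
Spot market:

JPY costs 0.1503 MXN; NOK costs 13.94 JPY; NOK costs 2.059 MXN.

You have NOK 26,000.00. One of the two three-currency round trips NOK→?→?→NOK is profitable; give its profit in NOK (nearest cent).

Profit: NOK 456.89

Profitable loop is NOK → JPY → MXN → NOK:
NOK 26,000.00 × 13.94 = JPY 362,440
JPY 362,440 × 0.1503 = MXN 54,474.73
MXN 54,474.73 ÷ 2.059 = NOK 26,456.89
Profit = NOK 26,456.89 − NOK 26,000.00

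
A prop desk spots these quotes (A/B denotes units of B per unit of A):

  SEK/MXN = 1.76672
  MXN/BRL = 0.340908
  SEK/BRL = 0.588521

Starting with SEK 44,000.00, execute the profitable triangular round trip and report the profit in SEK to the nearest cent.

Profit: SEK 1,029.35

Profitable loop is SEK → MXN → BRL → SEK:
SEK 44,000.00 × 1.76672 = MXN 77,735.68
MXN 77,735.68 × 0.340908 = BRL 26,500.72
BRL 26,500.72 ÷ 0.588521 = SEK 45,029.35
Profit = SEK 45,029.35 − SEK 44,000.00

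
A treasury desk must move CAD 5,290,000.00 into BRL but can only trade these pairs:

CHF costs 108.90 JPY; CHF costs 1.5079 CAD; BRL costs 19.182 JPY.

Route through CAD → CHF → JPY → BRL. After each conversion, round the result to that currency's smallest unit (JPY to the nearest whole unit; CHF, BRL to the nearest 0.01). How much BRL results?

BRL 19,916,688.20

CAD 5,290,000.00 ÷ 1.5079 = CHF 3,508,190.20
CHF 3,508,190.20 × 108.90 = JPY 382,041,913
JPY 382,041,913 ÷ 19.182 = BRL 19,916,688.20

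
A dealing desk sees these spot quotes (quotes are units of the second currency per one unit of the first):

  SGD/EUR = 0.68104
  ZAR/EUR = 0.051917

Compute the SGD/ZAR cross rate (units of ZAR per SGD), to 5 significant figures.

1 SGD × 0.68104 = 0.68104 EUR
0.68104 EUR ÷ 0.051917 = 13.1179 ZAR

SGD/ZAR = 13.118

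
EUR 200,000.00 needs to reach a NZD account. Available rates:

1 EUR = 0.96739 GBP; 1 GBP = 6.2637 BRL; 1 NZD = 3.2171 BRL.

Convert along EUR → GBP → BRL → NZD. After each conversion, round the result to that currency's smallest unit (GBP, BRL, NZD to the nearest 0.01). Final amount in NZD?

NZD 376,702.05

EUR 200,000.00 × 0.96739 = GBP 193,478.00
GBP 193,478.00 × 6.2637 = BRL 1,211,888.15
BRL 1,211,888.15 ÷ 3.2171 = NZD 376,702.05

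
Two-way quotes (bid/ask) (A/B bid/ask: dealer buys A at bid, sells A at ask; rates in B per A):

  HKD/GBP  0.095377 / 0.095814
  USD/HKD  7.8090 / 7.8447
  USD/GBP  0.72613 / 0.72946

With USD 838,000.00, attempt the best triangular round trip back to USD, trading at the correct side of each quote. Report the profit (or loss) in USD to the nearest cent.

Best loop USD → HKD → GBP → USD:
USD 838,000.00 × 7.8090 (sell USD at bid) = HKD 6,543,942.00
HKD 6,543,942.00 × 0.095377 (sell HKD at bid) = GBP 624,141.56
GBP 624,141.56 ÷ 0.72946 (buy USD at ask) = USD 855,621.36

Net profit: USD 17,621.36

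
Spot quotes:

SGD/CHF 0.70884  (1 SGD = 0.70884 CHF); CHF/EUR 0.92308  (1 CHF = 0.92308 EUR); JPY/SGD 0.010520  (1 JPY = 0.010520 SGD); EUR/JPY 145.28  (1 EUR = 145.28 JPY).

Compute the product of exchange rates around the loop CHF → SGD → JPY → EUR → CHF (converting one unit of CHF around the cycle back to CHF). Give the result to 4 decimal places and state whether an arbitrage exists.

1.0000 (no arbitrage)

Around CHF → SGD → JPY → EUR → CHF: 1 ÷ 0.70884 ÷ 0.010520 ÷ 145.28 ÷ 0.92308 = 0.999979
Product ≈ 1 (deviation 0.002%, within rounding noise).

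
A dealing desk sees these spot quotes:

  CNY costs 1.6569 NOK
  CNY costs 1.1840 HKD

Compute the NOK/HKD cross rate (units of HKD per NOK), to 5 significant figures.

1 NOK ÷ 1.6569 = 0.603537 CNY
0.603537 CNY × 1.1840 = 0.714587 HKD

NOK/HKD = 0.71459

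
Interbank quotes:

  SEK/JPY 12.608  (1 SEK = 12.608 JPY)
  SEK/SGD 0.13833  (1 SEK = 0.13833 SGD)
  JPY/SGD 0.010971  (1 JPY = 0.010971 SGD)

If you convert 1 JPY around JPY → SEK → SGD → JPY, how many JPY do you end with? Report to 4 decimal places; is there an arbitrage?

Around JPY → SEK → SGD → JPY: 1 ÷ 12.608 × 0.13833 ÷ 0.010971 = 1.000055
Product ≈ 1 (deviation 0.006%, within rounding noise).

1.0001 (no arbitrage)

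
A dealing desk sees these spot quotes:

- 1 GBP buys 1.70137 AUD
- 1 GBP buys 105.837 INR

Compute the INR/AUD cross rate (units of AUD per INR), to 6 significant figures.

INR/AUD = 0.0160754

1 INR ÷ 105.837 = 0.00944849 GBP
0.00944849 GBP × 1.70137 = 0.0160754 AUD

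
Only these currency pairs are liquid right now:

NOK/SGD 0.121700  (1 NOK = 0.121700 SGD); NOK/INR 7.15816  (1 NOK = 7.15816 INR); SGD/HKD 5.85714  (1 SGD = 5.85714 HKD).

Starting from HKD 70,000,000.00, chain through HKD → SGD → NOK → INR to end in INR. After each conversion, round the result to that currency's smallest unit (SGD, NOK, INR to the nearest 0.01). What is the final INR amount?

HKD 70,000,000.00 ÷ 5.85714 = SGD 11,951,225.34
SGD 11,951,225.34 ÷ 0.121700 = NOK 98,202,344.62
NOK 98,202,344.62 × 7.15816 = INR 702,948,095.17

INR 702,948,095.17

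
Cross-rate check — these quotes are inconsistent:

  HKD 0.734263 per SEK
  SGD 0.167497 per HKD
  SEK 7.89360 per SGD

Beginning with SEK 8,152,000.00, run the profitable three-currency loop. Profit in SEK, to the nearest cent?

Profit: SEK 245,120.37

Profitable loop is SEK → SGD → HKD → SEK:
SEK 8,152,000.00 ÷ 7.89360 = SGD 1,032,735.38
SGD 1,032,735.38 ÷ 0.167497 = HKD 6,165,694.79
HKD 6,165,694.79 ÷ 0.734263 = SEK 8,397,120.37
Profit = SEK 8,397,120.37 − SEK 8,152,000.00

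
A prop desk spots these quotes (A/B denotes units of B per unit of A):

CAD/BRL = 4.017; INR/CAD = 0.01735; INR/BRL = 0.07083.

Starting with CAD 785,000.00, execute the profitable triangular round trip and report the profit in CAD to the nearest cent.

Profit: CAD 12,784.49

Profitable loop is CAD → INR → BRL → CAD:
CAD 785,000.00 ÷ 0.01735 = INR 45,244,956.77
INR 45,244,956.77 × 0.07083 = BRL 3,204,700.29
BRL 3,204,700.29 ÷ 4.017 = CAD 797,784.49
Profit = CAD 797,784.49 − CAD 785,000.00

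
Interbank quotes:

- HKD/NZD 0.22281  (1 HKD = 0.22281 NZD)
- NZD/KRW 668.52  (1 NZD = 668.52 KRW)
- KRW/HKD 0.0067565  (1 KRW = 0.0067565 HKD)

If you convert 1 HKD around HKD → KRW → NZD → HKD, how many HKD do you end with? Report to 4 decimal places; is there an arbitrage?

Around HKD → KRW → NZD → HKD: 1 ÷ 0.0067565 ÷ 668.52 ÷ 0.22281 = 0.993640
Product < 1; profitable direction is HKD → NZD → KRW → HKD.

0.9936 (arbitrage exists)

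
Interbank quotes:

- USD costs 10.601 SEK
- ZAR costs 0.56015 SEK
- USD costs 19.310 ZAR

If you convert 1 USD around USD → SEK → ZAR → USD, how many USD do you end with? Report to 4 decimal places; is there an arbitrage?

Around USD → SEK → ZAR → USD: 1 × 10.601 ÷ 0.56015 ÷ 19.310 = 0.980077
Product < 1; profitable direction is USD → ZAR → SEK → USD.

0.9801 (arbitrage exists)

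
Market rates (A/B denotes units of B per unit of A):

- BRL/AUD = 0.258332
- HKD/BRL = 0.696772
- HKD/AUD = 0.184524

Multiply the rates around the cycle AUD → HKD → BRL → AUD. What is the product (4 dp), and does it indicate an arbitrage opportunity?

Around AUD → HKD → BRL → AUD: 1 ÷ 0.184524 × 0.696772 × 0.258332 = 0.975475
Product < 1; profitable direction is AUD → BRL → HKD → AUD.

0.9755 (arbitrage exists)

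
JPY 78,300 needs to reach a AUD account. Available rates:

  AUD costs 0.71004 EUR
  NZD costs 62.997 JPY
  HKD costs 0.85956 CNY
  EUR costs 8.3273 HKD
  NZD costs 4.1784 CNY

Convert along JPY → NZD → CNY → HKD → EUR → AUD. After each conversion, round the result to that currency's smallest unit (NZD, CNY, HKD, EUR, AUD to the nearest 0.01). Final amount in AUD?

JPY 78,300 ÷ 62.997 = NZD 1,242.92
NZD 1,242.92 × 4.1784 = CNY 5,193.42
CNY 5,193.42 ÷ 0.85956 = HKD 6,041.95
HKD 6,041.95 ÷ 8.3273 = EUR 725.56
EUR 725.56 ÷ 0.71004 = AUD 1,021.86

AUD 1,021.86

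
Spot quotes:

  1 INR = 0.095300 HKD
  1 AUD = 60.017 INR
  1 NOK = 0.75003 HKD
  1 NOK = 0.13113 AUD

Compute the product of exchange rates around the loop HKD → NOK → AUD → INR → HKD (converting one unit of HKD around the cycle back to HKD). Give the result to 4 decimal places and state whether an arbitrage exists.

Around HKD → NOK → AUD → INR → HKD: 1 ÷ 0.75003 × 0.13113 × 60.017 × 0.095300 = 0.999978
Product ≈ 1 (deviation 0.002%, within rounding noise).

1.0000 (no arbitrage)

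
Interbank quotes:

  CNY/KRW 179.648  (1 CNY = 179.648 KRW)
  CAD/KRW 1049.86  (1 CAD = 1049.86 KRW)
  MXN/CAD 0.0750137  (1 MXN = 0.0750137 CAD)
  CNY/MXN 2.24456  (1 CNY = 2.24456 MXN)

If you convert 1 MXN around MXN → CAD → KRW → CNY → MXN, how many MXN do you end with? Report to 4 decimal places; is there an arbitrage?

0.9840 (arbitrage exists)

Around MXN → CAD → KRW → CNY → MXN: 1 × 0.0750137 × 1049.86 ÷ 179.648 × 2.24456 = 0.983968
Product < 1; profitable direction is MXN → CNY → KRW → CAD → MXN.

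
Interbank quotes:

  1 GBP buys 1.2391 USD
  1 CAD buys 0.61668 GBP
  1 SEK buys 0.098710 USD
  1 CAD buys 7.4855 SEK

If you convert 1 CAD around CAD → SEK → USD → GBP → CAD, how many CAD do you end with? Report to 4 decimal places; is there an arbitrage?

Around CAD → SEK → USD → GBP → CAD: 1 × 7.4855 × 0.098710 ÷ 1.2391 ÷ 0.61668 = 0.966976
Product < 1; profitable direction is CAD → GBP → USD → SEK → CAD.

0.9670 (arbitrage exists)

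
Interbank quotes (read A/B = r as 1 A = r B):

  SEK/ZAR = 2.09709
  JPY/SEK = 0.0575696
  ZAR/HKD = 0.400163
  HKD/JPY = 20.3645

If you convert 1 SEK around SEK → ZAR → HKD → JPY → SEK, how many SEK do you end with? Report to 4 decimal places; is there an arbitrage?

Around SEK → ZAR → HKD → JPY → SEK: 1 × 2.09709 × 0.400163 × 20.3645 × 0.0575696 = 0.983832
Product < 1; profitable direction is SEK → JPY → HKD → ZAR → SEK.

0.9838 (arbitrage exists)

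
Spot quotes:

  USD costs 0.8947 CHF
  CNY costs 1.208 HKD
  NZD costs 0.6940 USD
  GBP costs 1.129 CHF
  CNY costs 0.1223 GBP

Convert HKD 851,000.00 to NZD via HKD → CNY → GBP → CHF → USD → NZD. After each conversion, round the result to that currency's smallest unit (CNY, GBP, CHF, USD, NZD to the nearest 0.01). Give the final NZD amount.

NZD 156,655.69

HKD 851,000.00 ÷ 1.208 = CNY 704,470.20
CNY 704,470.20 × 0.1223 = GBP 86,156.71
GBP 86,156.71 × 1.129 = CHF 97,270.93
CHF 97,270.93 ÷ 0.8947 = USD 108,719.05
USD 108,719.05 ÷ 0.6940 = NZD 156,655.69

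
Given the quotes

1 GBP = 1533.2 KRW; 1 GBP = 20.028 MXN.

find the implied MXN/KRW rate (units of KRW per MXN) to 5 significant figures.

MXN/KRW = 76.553

1 MXN ÷ 20.028 = 0.0499301 GBP
0.0499301 GBP × 1533.2 = 76.5528 KRW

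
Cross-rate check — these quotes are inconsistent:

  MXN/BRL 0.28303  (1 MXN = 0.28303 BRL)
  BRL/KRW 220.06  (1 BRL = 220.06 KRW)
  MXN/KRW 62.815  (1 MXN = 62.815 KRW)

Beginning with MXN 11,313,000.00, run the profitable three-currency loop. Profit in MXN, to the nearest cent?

Profitable loop is MXN → KRW → BRL → MXN:
MXN 11,313,000.00 × 62.815 = KRW 710,626,095
KRW 710,626,095 ÷ 220.06 = BRL 3,229,237.91
BRL 3,229,237.91 ÷ 0.28303 = MXN 11,409,525.18
Profit = MXN 11,409,525.18 − MXN 11,313,000.00

Profit: MXN 96,525.18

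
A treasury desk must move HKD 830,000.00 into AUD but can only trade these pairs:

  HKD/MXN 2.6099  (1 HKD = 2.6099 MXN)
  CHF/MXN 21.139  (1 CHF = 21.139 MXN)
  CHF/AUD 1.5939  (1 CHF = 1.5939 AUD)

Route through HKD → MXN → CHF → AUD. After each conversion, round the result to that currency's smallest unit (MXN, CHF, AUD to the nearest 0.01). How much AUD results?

HKD 830,000.00 × 2.6099 = MXN 2,166,217.00
MXN 2,166,217.00 ÷ 21.139 = CHF 102,474.90
CHF 102,474.90 × 1.5939 = AUD 163,334.74

AUD 163,334.74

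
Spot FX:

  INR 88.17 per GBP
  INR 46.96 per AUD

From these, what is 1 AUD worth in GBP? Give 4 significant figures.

1 AUD × 46.96 = 46.96 INR
46.96 INR ÷ 88.17 = 0.532607 GBP

AUD/GBP = 0.5326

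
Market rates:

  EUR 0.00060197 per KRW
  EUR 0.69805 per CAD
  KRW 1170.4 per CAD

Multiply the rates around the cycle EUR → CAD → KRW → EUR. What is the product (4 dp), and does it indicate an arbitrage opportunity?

Around EUR → CAD → KRW → EUR: 1 ÷ 0.69805 × 1170.4 × 0.00060197 = 1.009305
Product > 1; profitable direction is EUR → CAD → KRW → EUR.

1.0093 (arbitrage exists)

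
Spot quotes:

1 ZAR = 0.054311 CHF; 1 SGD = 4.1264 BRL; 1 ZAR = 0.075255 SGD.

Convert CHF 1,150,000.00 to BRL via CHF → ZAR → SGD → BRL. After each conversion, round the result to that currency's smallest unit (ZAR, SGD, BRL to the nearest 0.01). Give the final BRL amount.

CHF 1,150,000.00 ÷ 0.054311 = ZAR 21,174,347.74
ZAR 21,174,347.74 × 0.075255 = SGD 1,593,475.54
SGD 1,593,475.54 × 4.1264 = BRL 6,575,317.47

BRL 6,575,317.47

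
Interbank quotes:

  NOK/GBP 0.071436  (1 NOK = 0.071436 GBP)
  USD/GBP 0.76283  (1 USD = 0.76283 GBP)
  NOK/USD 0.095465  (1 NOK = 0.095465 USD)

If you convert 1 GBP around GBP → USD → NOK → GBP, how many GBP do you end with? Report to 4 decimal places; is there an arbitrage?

0.9809 (arbitrage exists)

Around GBP → USD → NOK → GBP: 1 ÷ 0.76283 ÷ 0.095465 × 0.071436 = 0.980946
Product < 1; profitable direction is GBP → NOK → USD → GBP.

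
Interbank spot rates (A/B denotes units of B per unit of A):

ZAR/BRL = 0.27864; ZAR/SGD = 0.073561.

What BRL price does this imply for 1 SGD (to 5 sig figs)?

1 SGD ÷ 0.073561 = 13.5942 ZAR
13.5942 ZAR × 0.27864 = 3.78788 BRL

SGD/BRL = 3.7879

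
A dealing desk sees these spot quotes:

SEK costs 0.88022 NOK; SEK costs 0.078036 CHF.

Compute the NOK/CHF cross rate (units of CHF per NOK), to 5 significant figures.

1 NOK ÷ 0.88022 = 1.13608 SEK
1.13608 SEK × 0.078036 = 0.0886551 CHF

NOK/CHF = 0.088655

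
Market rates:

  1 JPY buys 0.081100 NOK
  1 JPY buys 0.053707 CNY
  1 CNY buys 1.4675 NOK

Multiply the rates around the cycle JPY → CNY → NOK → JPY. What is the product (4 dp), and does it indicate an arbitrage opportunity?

0.9718 (arbitrage exists)

Around JPY → CNY → NOK → JPY: 1 × 0.053707 × 1.4675 ÷ 0.081100 = 0.971825
Product < 1; profitable direction is JPY → NOK → CNY → JPY.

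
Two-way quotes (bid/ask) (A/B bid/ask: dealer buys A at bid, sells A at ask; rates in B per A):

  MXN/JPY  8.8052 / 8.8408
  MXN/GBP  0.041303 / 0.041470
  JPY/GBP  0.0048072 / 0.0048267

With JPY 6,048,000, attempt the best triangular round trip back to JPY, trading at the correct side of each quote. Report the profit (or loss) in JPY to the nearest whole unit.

Net profit: JPY 125,183

Best loop JPY → GBP → MXN → JPY:
JPY 6,048,000 × 0.0048072 (sell JPY at bid) = GBP 29,073.95
GBP 29,073.95 ÷ 0.041470 (buy MXN at ask) = MXN 701,083.81
MXN 701,083.81 × 8.8052 (sell MXN at bid) = JPY 6,173,183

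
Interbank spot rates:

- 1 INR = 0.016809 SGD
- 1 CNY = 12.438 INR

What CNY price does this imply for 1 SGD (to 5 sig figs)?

SGD/CNY = 4.7831

1 SGD ÷ 0.016809 = 59.4919 INR
59.4919 INR ÷ 12.438 = 4.78308 CNY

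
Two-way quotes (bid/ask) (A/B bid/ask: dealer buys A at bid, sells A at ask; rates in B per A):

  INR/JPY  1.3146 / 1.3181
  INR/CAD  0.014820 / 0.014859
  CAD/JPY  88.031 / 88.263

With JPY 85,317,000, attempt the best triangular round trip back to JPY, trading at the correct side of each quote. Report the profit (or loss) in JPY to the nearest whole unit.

Net profit: JPY 201,670

Best loop JPY → CAD → INR → JPY:
JPY 85,317,000 ÷ 88.263 (buy CAD at ask) = CAD 966,622.48
CAD 966,622.48 ÷ 0.014859 (buy INR at ask) = INR 65,052,996.87
INR 65,052,996.87 × 1.3146 (sell INR at bid) = JPY 85,518,670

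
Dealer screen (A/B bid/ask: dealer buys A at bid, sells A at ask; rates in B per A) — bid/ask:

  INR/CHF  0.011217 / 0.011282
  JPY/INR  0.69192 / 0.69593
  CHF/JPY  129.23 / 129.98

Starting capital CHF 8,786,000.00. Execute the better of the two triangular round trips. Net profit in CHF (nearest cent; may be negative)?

Net profit: CHF 26,256.85

Best loop CHF → JPY → INR → CHF:
CHF 8,786,000.00 × 129.23 (sell CHF at bid) = JPY 1,135,414,780
JPY 1,135,414,780 × 0.69192 (sell JPY at bid) = INR 785,616,194.58
INR 785,616,194.58 × 0.011217 (sell INR at bid) = CHF 8,812,256.85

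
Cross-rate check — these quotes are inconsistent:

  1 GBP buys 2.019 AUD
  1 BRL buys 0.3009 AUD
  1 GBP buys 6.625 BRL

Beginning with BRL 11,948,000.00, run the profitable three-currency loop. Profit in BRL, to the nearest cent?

Profitable loop is BRL → GBP → AUD → BRL:
BRL 11,948,000.00 ÷ 6.625 = GBP 1,803,471.70
GBP 1,803,471.70 × 2.019 = AUD 3,641,209.36
AUD 3,641,209.36 ÷ 0.3009 = BRL 12,101,061.34
Profit = BRL 12,101,061.34 − BRL 11,948,000.00

Profit: BRL 153,061.34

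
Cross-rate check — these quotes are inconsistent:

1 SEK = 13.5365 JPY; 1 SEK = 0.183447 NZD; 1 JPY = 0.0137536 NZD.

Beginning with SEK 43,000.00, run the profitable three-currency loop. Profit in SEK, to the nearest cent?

Profitable loop is SEK → JPY → NZD → SEK:
SEK 43,000.00 × 13.5365 = JPY 582,070
JPY 582,070 × 0.0137536 = NZD 8,005.55
NZD 8,005.55 ÷ 0.183447 = SEK 43,639.59
Profit = SEK 43,639.59 − SEK 43,000.00

Profit: SEK 639.59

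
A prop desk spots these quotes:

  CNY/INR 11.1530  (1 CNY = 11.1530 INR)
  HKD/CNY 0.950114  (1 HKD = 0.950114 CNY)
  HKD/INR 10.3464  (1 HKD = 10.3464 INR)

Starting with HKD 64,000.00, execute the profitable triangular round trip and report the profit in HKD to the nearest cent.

Profitable loop is HKD → CNY → INR → HKD:
HKD 64,000.00 × 0.950114 = CNY 60,807.30
CNY 60,807.30 × 11.1530 = INR 678,183.77
INR 678,183.77 ÷ 10.3464 = HKD 65,547.80
Profit = HKD 65,547.80 − HKD 64,000.00

Profit: HKD 1,547.80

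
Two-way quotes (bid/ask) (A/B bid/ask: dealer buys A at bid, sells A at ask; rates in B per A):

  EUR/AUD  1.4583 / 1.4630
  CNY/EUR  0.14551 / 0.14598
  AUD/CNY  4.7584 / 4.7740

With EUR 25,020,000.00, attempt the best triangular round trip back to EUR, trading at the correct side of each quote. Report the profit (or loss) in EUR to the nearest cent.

Net profit: EUR 243,177.22

Best loop EUR → AUD → CNY → EUR:
EUR 25,020,000.00 × 1.4583 (sell EUR at bid) = AUD 36,486,666.00
AUD 36,486,666.00 × 4.7584 (sell AUD at bid) = CNY 173,618,151.49
CNY 173,618,151.49 × 0.14551 (sell CNY at bid) = EUR 25,263,177.22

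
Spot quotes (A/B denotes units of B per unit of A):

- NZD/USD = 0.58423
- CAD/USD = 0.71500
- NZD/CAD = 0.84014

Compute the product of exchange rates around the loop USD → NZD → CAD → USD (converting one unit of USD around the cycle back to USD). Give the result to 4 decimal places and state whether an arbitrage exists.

1.0282 (arbitrage exists)

Around USD → NZD → CAD → USD: 1 ÷ 0.58423 × 0.84014 × 0.71500 = 1.028191
Product > 1; profitable direction is USD → NZD → CAD → USD.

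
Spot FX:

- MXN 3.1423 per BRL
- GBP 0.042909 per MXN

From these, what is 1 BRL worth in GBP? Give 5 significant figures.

BRL/GBP = 0.13483

1 BRL × 3.1423 = 3.1423 MXN
3.1423 MXN × 0.042909 = 0.134833 GBP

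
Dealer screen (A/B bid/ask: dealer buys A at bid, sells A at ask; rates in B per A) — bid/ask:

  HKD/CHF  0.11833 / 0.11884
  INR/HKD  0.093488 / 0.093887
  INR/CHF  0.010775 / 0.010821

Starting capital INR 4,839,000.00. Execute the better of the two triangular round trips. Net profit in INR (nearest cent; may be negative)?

Best loop INR → HKD → CHF → INR:
INR 4,839,000.00 × 0.093488 (sell INR at bid) = HKD 452,388.43
HKD 452,388.43 × 0.11833 (sell HKD at bid) = CHF 53,531.12
CHF 53,531.12 ÷ 0.010821 (buy INR at ask) = INR 4,946,966.38

Net profit: INR 107,966.38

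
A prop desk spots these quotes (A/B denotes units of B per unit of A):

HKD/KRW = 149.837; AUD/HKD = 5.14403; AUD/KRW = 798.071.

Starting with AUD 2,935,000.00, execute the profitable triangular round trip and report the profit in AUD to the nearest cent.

Profitable loop is AUD → KRW → HKD → AUD:
AUD 2,935,000.00 × 798.071 = KRW 2,342,338,385
KRW 2,342,338,385 ÷ 149.837 = HKD 15,632,576.63
HKD 15,632,576.63 ÷ 5.14403 = AUD 3,038,974.62
Profit = AUD 3,038,974.62 − AUD 2,935,000.00

Profit: AUD 103,974.62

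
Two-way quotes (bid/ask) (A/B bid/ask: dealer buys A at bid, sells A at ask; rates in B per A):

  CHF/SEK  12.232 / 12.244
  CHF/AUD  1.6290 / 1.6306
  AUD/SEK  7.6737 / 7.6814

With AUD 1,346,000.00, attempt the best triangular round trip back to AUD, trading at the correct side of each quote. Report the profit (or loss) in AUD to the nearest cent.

Best loop AUD → SEK → CHF → AUD:
AUD 1,346,000.00 × 7.6737 (sell AUD at bid) = SEK 10,328,800.20
SEK 10,328,800.20 ÷ 12.244 (buy CHF at ask) = CHF 843,580.55
CHF 843,580.55 × 1.6290 (sell CHF at bid) = AUD 1,374,192.71

Net profit: AUD 28,192.71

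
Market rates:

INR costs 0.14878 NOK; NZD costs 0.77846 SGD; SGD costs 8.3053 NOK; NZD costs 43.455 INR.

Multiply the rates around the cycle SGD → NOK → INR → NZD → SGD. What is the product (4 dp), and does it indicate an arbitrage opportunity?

Around SGD → NOK → INR → NZD → SGD: 1 × 8.3053 ÷ 0.14878 ÷ 43.455 × 0.77846 = 1.000017
Product ≈ 1 (deviation 0.002%, within rounding noise).

1.0000 (no arbitrage)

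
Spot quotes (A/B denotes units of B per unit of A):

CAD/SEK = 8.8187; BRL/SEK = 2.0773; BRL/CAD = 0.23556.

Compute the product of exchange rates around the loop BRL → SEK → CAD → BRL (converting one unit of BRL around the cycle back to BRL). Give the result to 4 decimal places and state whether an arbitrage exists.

1.0000 (no arbitrage)

Around BRL → SEK → CAD → BRL: 1 × 2.0773 ÷ 8.8187 ÷ 0.23556 = 0.999984
Product ≈ 1 (deviation 0.002%, within rounding noise).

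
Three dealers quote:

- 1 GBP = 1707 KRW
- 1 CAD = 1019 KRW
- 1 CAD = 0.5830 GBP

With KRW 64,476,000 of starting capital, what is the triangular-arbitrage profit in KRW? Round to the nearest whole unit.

Profitable loop is KRW → GBP → CAD → KRW:
KRW 64,476,000 ÷ 1707 = GBP 37,771.53
GBP 37,771.53 ÷ 0.5830 = CAD 64,788.21
CAD 64,788.21 × 1019 = KRW 66,019,190
Profit = KRW 66,019,190 − KRW 64,476,000

Profit: KRW 1,543,190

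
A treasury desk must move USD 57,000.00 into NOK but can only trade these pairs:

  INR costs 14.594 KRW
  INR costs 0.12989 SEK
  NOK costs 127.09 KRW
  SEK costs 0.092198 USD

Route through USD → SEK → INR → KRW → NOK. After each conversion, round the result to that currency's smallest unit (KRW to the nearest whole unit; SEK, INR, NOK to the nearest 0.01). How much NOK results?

USD 57,000.00 ÷ 0.092198 = SEK 618,234.67
SEK 618,234.67 ÷ 0.12989 = INR 4,759,678.73
INR 4,759,678.73 × 14.594 = KRW 69,462,751
KRW 69,462,751 ÷ 127.09 = NOK 546,563.47

NOK 546,563.47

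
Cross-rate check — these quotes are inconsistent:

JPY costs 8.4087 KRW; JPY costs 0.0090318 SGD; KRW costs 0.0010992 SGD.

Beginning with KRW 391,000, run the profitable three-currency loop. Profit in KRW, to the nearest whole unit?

Profit: KRW 9,136

Profitable loop is KRW → SGD → JPY → KRW:
KRW 391,000 × 0.0010992 = SGD 429.79
SGD 429.79 ÷ 0.0090318 = JPY 47,586
JPY 47,586 × 8.4087 = KRW 400,136
Profit = KRW 400,136 − KRW 391,000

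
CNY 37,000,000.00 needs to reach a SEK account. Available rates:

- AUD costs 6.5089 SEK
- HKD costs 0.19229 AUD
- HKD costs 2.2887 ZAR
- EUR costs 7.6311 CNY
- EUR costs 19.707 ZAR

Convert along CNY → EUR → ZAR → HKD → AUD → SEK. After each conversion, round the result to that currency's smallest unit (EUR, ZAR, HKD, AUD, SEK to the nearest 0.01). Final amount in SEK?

SEK 52,252,915.21

CNY 37,000,000.00 ÷ 7.6311 = EUR 4,848,580.15
EUR 4,848,580.15 × 19.707 = ZAR 95,550,969.02
ZAR 95,550,969.02 ÷ 2.2887 = HKD 41,749,014.30
HKD 41,749,014.30 × 0.19229 = AUD 8,027,917.96
AUD 8,027,917.96 × 6.5089 = SEK 52,252,915.21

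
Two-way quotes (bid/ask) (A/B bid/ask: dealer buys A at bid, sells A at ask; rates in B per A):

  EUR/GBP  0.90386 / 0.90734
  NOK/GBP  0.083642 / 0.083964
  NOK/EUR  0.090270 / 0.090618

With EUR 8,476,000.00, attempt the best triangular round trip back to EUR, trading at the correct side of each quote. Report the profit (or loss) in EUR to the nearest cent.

Best loop EUR → NOK → GBP → EUR:
EUR 8,476,000.00 ÷ 0.090618 (buy NOK at ask) = NOK 93,535,500.67
NOK 93,535,500.67 × 0.083642 (sell NOK at bid) = GBP 7,823,496.35
GBP 7,823,496.35 ÷ 0.90734 (buy EUR at ask) = EUR 8,622,452.83

Net profit: EUR 146,452.83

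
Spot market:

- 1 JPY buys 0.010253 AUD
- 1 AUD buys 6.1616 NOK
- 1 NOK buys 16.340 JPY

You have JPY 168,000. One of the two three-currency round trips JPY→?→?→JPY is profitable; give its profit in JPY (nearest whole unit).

Profit: JPY 5,423

Profitable loop is JPY → AUD → NOK → JPY:
JPY 168,000 × 0.010253 = AUD 1,722.50
AUD 1,722.50 × 6.1616 = NOK 10,613.38
NOK 10,613.38 × 16.340 = JPY 173,423
Profit = JPY 173,423 − JPY 168,000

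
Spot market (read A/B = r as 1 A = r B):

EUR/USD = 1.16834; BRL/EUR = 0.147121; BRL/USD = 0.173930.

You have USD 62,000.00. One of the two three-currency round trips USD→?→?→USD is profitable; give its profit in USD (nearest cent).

Profitable loop is USD → EUR → BRL → USD:
USD 62,000.00 ÷ 1.16834 = EUR 53,066.74
EUR 53,066.74 ÷ 0.147121 = BRL 360,701.36
BRL 360,701.36 × 0.173930 = USD 62,736.79
Profit = USD 62,736.79 − USD 62,000.00

Profit: USD 736.79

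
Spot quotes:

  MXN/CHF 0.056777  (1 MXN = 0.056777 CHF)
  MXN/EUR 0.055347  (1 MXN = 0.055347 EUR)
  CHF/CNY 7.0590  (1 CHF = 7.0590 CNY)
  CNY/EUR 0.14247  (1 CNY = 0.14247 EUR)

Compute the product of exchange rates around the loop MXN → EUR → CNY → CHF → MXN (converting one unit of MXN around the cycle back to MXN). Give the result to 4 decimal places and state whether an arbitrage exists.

Around MXN → EUR → CNY → CHF → MXN: 1 × 0.055347 ÷ 0.14247 ÷ 7.0590 ÷ 0.056777 = 0.969293
Product < 1; profitable direction is MXN → CHF → CNY → EUR → MXN.

0.9693 (arbitrage exists)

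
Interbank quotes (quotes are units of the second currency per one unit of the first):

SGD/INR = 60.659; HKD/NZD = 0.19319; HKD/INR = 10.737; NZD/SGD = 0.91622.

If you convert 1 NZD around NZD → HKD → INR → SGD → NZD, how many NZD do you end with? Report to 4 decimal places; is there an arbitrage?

Around NZD → HKD → INR → SGD → NZD: 1 ÷ 0.19319 × 10.737 ÷ 60.659 ÷ 0.91622 = 1.000008
Product ≈ 1 (deviation 0.001%, within rounding noise).

1.0000 (no arbitrage)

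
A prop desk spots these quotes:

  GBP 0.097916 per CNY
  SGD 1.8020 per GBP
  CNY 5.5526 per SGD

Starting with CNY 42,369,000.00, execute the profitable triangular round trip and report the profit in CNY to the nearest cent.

Profitable loop is CNY → SGD → GBP → CNY:
CNY 42,369,000.00 ÷ 5.5526 = SGD 7,630,479.42
SGD 7,630,479.42 ÷ 1.8020 = GBP 4,234,450.29
GBP 4,234,450.29 ÷ 0.097916 = CNY 43,245,744.17
Profit = CNY 43,245,744.17 − CNY 42,369,000.00

Profit: CNY 876,744.17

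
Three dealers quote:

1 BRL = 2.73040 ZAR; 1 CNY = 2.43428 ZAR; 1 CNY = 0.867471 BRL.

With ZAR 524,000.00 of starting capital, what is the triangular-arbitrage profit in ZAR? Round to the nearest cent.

Profitable loop is ZAR → BRL → CNY → ZAR:
ZAR 524,000.00 ÷ 2.73040 = BRL 191,913.27
BRL 191,913.27 ÷ 0.867471 = CNY 221,233.07
CNY 221,233.07 × 2.43428 = ZAR 538,543.24
Profit = ZAR 538,543.24 − ZAR 524,000.00

Profit: ZAR 14,543.24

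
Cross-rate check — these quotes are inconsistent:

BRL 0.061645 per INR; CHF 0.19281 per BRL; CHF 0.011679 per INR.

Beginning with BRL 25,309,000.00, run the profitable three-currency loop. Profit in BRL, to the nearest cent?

Profitable loop is BRL → CHF → INR → BRL:
BRL 25,309,000.00 × 0.19281 = CHF 4,879,828.29
CHF 4,879,828.29 ÷ 0.011679 = INR 417,829,291.04
INR 417,829,291.04 × 0.061645 = BRL 25,757,086.65
Profit = BRL 25,757,086.65 − BRL 25,309,000.00

Profit: BRL 448,086.65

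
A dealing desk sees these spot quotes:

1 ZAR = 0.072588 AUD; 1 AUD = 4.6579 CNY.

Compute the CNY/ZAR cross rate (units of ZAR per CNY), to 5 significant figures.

CNY/ZAR = 2.9576

1 CNY ÷ 4.6579 = 0.214689 AUD
0.214689 AUD ÷ 0.072588 = 2.95764 ZAR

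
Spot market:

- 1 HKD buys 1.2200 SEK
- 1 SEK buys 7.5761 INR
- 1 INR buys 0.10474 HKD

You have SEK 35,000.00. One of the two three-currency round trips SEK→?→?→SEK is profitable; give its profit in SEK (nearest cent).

Profit: SEK 1,153.47

Profitable loop is SEK → HKD → INR → SEK:
SEK 35,000.00 ÷ 1.2200 = HKD 28,688.52
HKD 28,688.52 ÷ 0.10474 = INR 273,902.28
INR 273,902.28 ÷ 7.5761 = SEK 36,153.47
Profit = SEK 36,153.47 − SEK 35,000.00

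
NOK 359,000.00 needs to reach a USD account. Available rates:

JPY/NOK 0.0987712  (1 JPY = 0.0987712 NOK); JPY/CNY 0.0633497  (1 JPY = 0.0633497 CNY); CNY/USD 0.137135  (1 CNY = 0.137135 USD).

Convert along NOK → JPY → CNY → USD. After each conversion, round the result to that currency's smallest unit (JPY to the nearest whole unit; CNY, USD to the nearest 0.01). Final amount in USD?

USD 31,575.99

NOK 359,000.00 ÷ 0.0987712 = JPY 3,634,663
JPY 3,634,663 × 0.0633497 = CNY 230,254.81
CNY 230,254.81 × 0.137135 = USD 31,575.99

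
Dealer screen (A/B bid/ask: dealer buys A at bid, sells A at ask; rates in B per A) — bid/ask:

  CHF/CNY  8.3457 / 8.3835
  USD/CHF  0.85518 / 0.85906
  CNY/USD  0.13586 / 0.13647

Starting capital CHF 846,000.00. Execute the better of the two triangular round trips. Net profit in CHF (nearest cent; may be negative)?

Net profit: CHF 14,764.42

Best loop CHF → USD → CNY → CHF:
CHF 846,000.00 ÷ 0.85906 (buy USD at ask) = USD 984,797.34
USD 984,797.34 ÷ 0.13647 (buy CNY at ask) = CNY 7,216,218.48
CNY 7,216,218.48 ÷ 8.3835 (buy CHF at ask) = CHF 860,764.42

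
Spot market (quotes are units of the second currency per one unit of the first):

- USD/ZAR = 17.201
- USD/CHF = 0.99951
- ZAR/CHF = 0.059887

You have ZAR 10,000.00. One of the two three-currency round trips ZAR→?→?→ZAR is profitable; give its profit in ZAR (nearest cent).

Profit: ZAR 306.21

Profitable loop is ZAR → CHF → USD → ZAR:
ZAR 10,000.00 × 0.059887 = CHF 598.87
CHF 598.87 ÷ 0.99951 = USD 599.16
USD 599.16 × 17.201 = ZAR 10,306.21
Profit = ZAR 10,306.21 − ZAR 10,000.00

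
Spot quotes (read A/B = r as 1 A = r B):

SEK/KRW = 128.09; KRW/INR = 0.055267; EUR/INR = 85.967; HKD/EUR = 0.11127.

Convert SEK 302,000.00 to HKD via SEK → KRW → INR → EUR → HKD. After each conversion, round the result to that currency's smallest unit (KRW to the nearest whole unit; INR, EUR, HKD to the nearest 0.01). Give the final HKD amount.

HKD 223,500.31

SEK 302,000.00 × 128.09 = KRW 38,683,180
KRW 38,683,180 × 0.055267 = INR 2,137,903.31
INR 2,137,903.31 ÷ 85.967 = EUR 24,868.88
EUR 24,868.88 ÷ 0.11127 = HKD 223,500.31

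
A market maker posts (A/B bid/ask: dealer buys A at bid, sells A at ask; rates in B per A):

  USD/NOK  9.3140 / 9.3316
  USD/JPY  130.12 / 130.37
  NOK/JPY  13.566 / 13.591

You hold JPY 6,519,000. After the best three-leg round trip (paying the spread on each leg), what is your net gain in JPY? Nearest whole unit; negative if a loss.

Best loop JPY → NOK → USD → JPY:
JPY 6,519,000 ÷ 13.591 (buy NOK at ask) = NOK 479,655.65
NOK 479,655.65 ÷ 9.3316 (buy USD at ask) = USD 51,401.22
USD 51,401.22 × 130.12 (sell USD at bid) = JPY 6,688,327

Net profit: JPY 169,327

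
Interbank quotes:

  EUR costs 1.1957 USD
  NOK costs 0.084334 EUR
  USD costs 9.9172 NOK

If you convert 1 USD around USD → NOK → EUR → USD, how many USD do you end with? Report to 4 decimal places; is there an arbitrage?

Around USD → NOK → EUR → USD: 1 × 9.9172 × 0.084334 × 1.1957 = 1.000032
Product ≈ 1 (deviation 0.003%, within rounding noise).

1.0000 (no arbitrage)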